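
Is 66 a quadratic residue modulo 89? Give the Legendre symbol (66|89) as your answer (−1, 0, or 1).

-1

Euler's criterion: (66/89) ≡ 66^44 (mod 89).
66^2 ≡ 84 (mod 89)
66^4 ≡ 25 (mod 89)
66^8 ≡ 2 (mod 89)
66^16 ≡ 4 (mod 89)
66^32 ≡ 16 (mod 89)
66^44 = 66^(32+8+4) ≡ 88 (mod 89).
Result is 88 ≡ −1, so (66/89) = −1.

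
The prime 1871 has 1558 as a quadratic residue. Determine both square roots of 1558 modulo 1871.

419, 1452

Since 1871 ≡ 3 (mod 4), a square root of 1558 is 1558^((1871+1)/4) = 1558^468 mod 1871.
Repeated squaring: 1558^2≡677, 1558^4≡1805, 1558^8≡614, 1558^16≡925, 1558^32≡578, 1558^64≡1046, 1558^128≡1452, 1558^256≡1558 (mod 1871).
1558^468 = 1558^(256+128+64+16+4) ≡ 1452 (mod 1871).
Check: 1452² = 2108304 ≡ 1558 (mod 1871). The two roots are 419 and 1452.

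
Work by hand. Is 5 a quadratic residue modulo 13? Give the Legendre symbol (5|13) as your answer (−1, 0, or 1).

-1

Reciprocity: 5 ≡ 1 and 13 ≡ 1 (mod 4), so (5/13) = +(13/5).
Reduce top mod 5: now compute (3/5).
Reciprocity: 3 ≡ 3 and 5 ≡ 1 (mod 4), so (3/5) = +(5/3).
Reduce top mod 3: now compute (2/3).
Pull out 2: since 3 ≡ 3 (mod 8), (2/3) = -1.
Reached (1/3) = 1. Collecting the sign flips along the way, the symbol is -1.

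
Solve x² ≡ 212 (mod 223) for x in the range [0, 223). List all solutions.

99, 124

Since 223 ≡ 3 (mod 4), a square root of 212 is 212^((223+1)/4) = 212^56 mod 223.
Repeated squaring: 212^2≡121, 212^4≡146, 212^8≡131, 212^16≡213, 212^32≡100 (mod 223).
212^56 = 212^(32+16+8) ≡ 124 (mod 223).
Check: 124² = 15376 ≡ 212 (mod 223). The two roots are 99 and 124.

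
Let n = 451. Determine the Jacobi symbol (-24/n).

-1

First reduce: -24 ≡ 427 (mod 451).
Reciprocity: 427 ≡ 3 and 451 ≡ 3 (mod 4), so (427/451) = −(451/427).
Reduce top mod 427: now compute (24/427).
Pull out 2^3: since 427 ≡ 3 (mod 8), (2/427) = -1, so (2/427)^3 = -1.
Reciprocity: 3 ≡ 3 and 427 ≡ 3 (mod 4), so (3/427) = −(427/3).
Reduce top mod 3: now compute (1/3).
Reached (1/3) = 1. Collecting the sign flips along the way, the symbol is -1.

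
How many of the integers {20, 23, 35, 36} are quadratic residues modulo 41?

(20/41) = +1 → QR.
(23/41) = +1 → QR.
(35/41) = -1 → non-residue.
(36/41) = +1 → QR.
Total quadratic residues among the 4: 3.

3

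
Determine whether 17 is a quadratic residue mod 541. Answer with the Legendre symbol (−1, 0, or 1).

Euler's criterion: (17/541) ≡ 17^270 (mod 541).
17^2 ≡ 289 (mod 541)
17^4 ≡ 207 (mod 541)
17^8 ≡ 110 (mod 541)
17^16 ≡ 198 (mod 541)
17^32 ≡ 252 (mod 541)
17^64 ≡ 207 (mod 541)
17^128 ≡ 110 (mod 541)
17^256 ≡ 198 (mod 541)
17^270 = 17^(256+8+4+2) ≡ 540 (mod 541).
Result is 540 ≡ −1, so (17/541) = −1.

-1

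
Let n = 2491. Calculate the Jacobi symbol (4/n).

1

Pull out 2^2: since 2491 ≡ 3 (mod 8), (2/2491) = -1, so (2/2491)^2 = +1.
Reached (1/2491) = 1. Collecting the sign flips along the way, the symbol is +1.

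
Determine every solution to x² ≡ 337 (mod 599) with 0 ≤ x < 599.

150, 449

Since 599 ≡ 3 (mod 4), a square root of 337 is 337^((599+1)/4) = 337^150 mod 599.
Repeated squaring: 337^2≡358, 337^4≡577, 337^8≡484, 337^16≡47, 337^32≡412, 337^64≡227, 337^128≡15 (mod 599).
337^150 = 337^(128+16+4+2) ≡ 150 (mod 599).
Check: 150² = 22500 ≡ 337 (mod 599). The two roots are 150 and 449.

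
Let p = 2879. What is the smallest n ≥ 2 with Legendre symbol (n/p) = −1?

(2/2879) = +1, so 2 is a residue.
(3/2879) = +1, so 3 is a residue.
(4/2879) = +1, so 4 is a residue.
(5/2879) = +1, so 5 is a residue.
(6/2879) = +1, so 6 is a residue.
(7/2879) = −1, so 7 is the smallest positive non-residue mod 2879.

7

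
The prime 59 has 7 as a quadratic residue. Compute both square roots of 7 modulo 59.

19, 40

Since 59 ≡ 3 (mod 4), a square root of 7 is 7^((59+1)/4) = 7^15 mod 59.
Repeated squaring: 7^2≡49, 7^4≡41, 7^8≡29 (mod 59).
7^15 = 7^(8+4+2+1) ≡ 19 (mod 59).
Check: 19² = 361 ≡ 7 (mod 59). The two roots are 19 and 40.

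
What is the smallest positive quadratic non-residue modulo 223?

(2/223) = +1, so 2 is a residue.
(3/223) = −1, so 3 is the smallest positive non-residue mod 223.

3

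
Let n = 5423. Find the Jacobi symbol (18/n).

1

Pull out 2: since 5423 ≡ 7 (mod 8), (2/5423) = +1.
Reciprocity: 9 ≡ 1 and 5423 ≡ 3 (mod 4), so (9/5423) = +(5423/9).
Reduce top mod 9: now compute (5/9).
Reciprocity: 5 ≡ 1 and 9 ≡ 1 (mod 4), so (5/9) = +(9/5).
Reduce top mod 5: now compute (4/5).
Pull out 2^2: since 5 ≡ 5 (mod 8), (2/5) = -1, so (2/5)^2 = +1.
Reached (1/5) = 1. Collecting the sign flips along the way, the symbol is +1.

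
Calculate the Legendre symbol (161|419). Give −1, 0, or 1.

1

Euler's criterion: (161/419) ≡ 161^209 (mod 419).
161^2 ≡ 362 (mod 419)
161^4 ≡ 316 (mod 419)
161^8 ≡ 134 (mod 419)
161^16 ≡ 358 (mod 419)
161^32 ≡ 369 (mod 419)
161^64 ≡ 405 (mod 419)
161^128 ≡ 196 (mod 419)
161^209 = 161^(128+64+16+1) ≡ 1 (mod 419).
Result is 1, so (161/419) = 1.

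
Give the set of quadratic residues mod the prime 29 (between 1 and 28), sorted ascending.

Square k = 1,…,14 (k and 29−k give the same square):
1²=1, 2²=4, 3²=9, 4²=16, 5²=25, 6²≡7, 7²≡20, 8²≡6, 9²≡23, 10²≡13, 11²≡5, 12²≡28, 13²≡24, 14²≡22 (mod 29).
So the quadratic residues mod 29 are {1, 4, 5, 6, 7, 9, 13, 16, 20, 22, 23, 24, 25, 28}.

1,4,5,6,7,9,13,16,20,22,23,24,25,28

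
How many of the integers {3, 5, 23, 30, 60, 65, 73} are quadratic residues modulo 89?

(3/89) = -1 → non-residue.
(5/89) = +1 → QR.
(23/89) = -1 → non-residue.
(30/89) = -1 → non-residue.
(60/89) = -1 → non-residue.
(65/89) = -1 → non-residue.
(73/89) = +1 → QR.
Total quadratic residues among the 7: 2.

2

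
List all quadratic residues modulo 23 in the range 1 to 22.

Square k = 1,…,11 (k and 23−k give the same square):
1²=1, 2²=4, 3²=9, 4²=16, 5²≡2, 6²≡13, 7²≡3, 8²≡18, 9²≡12, 10²≡8, 11²≡6 (mod 23).
So the quadratic residues mod 23 are {1, 2, 3, 4, 6, 8, 9, 12, 13, 16, 18}.

1,2,3,4,6,8,9,12,13,16,18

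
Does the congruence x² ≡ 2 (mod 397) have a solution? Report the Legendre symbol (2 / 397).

Pull out 2: since 397 ≡ 5 (mod 8), (2/397) = -1.
Reached (1/397) = 1. Collecting the sign flips along the way, the symbol is -1.

-1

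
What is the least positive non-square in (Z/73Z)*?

(2/73) = +1, so 2 is a residue.
(3/73) = +1, so 3 is a residue.
(4/73) = +1, so 4 is a residue.
(5/73) = −1, so 5 is the smallest positive non-residue mod 73.

5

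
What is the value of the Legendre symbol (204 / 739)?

Euler's criterion: (204/739) ≡ 204^369 (mod 739).
204^2 ≡ 232 (mod 739)
204^4 ≡ 616 (mod 739)
204^8 ≡ 349 (mod 739)
204^16 ≡ 605 (mod 739)
204^32 ≡ 220 (mod 739)
204^64 ≡ 365 (mod 739)
204^128 ≡ 205 (mod 739)
204^256 ≡ 641 (mod 739)
204^369 = 204^(256+64+32+16+1) ≡ 738 (mod 739).
Result is 738 ≡ −1, so (204/739) = −1.

-1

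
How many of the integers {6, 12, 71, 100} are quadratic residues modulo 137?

1

(6/137) = -1 → non-residue.
(12/137) = -1 → non-residue.
(71/137) = -1 → non-residue.
(100/137) = +1 → QR.
Total quadratic residues among the 4: 1.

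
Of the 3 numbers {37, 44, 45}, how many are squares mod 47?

1

(37/47) = +1 → QR.
(44/47) = -1 → non-residue.
(45/47) = -1 → non-residue.
Total quadratic residues among the 3: 1.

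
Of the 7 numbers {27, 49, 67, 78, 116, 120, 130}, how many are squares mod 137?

4

(27/137) = -1 → non-residue.
(49/137) = +1 → QR.
(67/137) = -1 → non-residue.
(78/137) = +1 → QR.
(116/137) = -1 → non-residue.
(120/137) = +1 → QR.
(130/137) = +1 → QR.
Total quadratic residues among the 7: 4.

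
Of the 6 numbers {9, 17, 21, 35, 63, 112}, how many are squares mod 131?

5

(9/131) = +1 → QR.
(17/131) = -1 → non-residue.
(21/131) = +1 → QR.
(35/131) = +1 → QR.
(63/131) = +1 → QR.
(112/131) = +1 → QR.
Total quadratic residues among the 6: 5.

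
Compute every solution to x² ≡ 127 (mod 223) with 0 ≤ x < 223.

57, 166

Since 223 ≡ 3 (mod 4), a square root of 127 is 127^((223+1)/4) = 127^56 mod 223.
Repeated squaring: 127^2≡73, 127^4≡200, 127^8≡83, 127^16≡199, 127^32≡130 (mod 223).
127^56 = 127^(32+16+8) ≡ 166 (mod 223).
Check: 166² = 27556 ≡ 127 (mod 223). The two roots are 57 and 166.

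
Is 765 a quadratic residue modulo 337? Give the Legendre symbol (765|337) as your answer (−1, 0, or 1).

1

First reduce: 765 ≡ 91 (mod 337).
Reciprocity: 91 ≡ 3 and 337 ≡ 1 (mod 4), so (91/337) = +(337/91).
Reduce top mod 91: now compute (64/91).
Pull out 2^6: since 91 ≡ 3 (mod 8), (2/91) = -1, so (2/91)^6 = +1.
Reached (1/91) = 1. Collecting the sign flips along the way, the symbol is +1.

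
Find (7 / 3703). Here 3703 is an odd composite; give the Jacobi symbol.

0

Reciprocity: 7 ≡ 3 and 3703 ≡ 3 (mod 4), so (7/3703) = −(3703/7).
Reduce top mod 7: now compute (0/7).
Top reduces to 0: gcd > 1, so the symbol is 0.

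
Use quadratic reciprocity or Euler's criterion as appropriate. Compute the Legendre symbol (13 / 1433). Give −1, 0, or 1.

Reciprocity: 13 ≡ 1 and 1433 ≡ 1 (mod 4), so (13/1433) = +(1433/13).
Reduce top mod 13: now compute (3/13).
Reciprocity: 3 ≡ 3 and 13 ≡ 1 (mod 4), so (3/13) = +(13/3).
Reduce top mod 3: now compute (1/3).
Reached (1/3) = 1. Collecting the sign flips along the way, the symbol is +1.

1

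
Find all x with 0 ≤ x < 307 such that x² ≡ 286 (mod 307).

Since 307 ≡ 3 (mod 4), a square root of 286 is 286^((307+1)/4) = 286^77 mod 307.
Repeated squaring: 286^2≡134, 286^4≡150, 286^8≡89, 286^16≡246, 286^32≡37, 286^64≡141 (mod 307).
286^77 = 286^(64+8+4+1) ≡ 277 (mod 307).
Check: 277² = 76729 ≡ 286 (mod 307). The two roots are 30 and 277.

30, 277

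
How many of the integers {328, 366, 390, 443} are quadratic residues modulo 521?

(328/521) = -1 → non-residue.
(366/521) = +1 → QR.
(390/521) = -1 → non-residue.
(443/521) = -1 → non-residue.
Total quadratic residues among the 4: 1.

1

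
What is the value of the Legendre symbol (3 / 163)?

Reciprocity: 3 ≡ 3 and 163 ≡ 3 (mod 4), so (3/163) = −(163/3).
Reduce top mod 3: now compute (1/3).
Reached (1/3) = 1. Collecting the sign flips along the way, the symbol is -1.

-1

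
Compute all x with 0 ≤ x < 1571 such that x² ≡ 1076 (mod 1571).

620, 951

Since 1571 ≡ 3 (mod 4), a square root of 1076 is 1076^((1571+1)/4) = 1076^393 mod 1571.
Repeated squaring: 1076^2≡1520, 1076^4≡1030, 1076^8≡475, 1076^16≡972, 1076^32≡613, 1076^64≡300, 1076^128≡453, 1076^256≡979 (mod 1571).
1076^393 = 1076^(256+128+8+1) ≡ 620 (mod 1571).
Check: 620² = 384400 ≡ 1076 (mod 1571). The two roots are 620 and 951.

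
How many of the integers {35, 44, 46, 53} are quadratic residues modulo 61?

1

(35/61) = -1 → non-residue.
(44/61) = -1 → non-residue.
(46/61) = +1 → QR.
(53/61) = -1 → non-residue.
Total quadratic residues among the 4: 1.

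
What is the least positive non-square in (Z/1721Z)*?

(2/1721) = +1, so 2 is a residue.
(3/1721) = −1, so 3 is the smallest positive non-residue mod 1721.

3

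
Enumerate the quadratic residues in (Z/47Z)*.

1,2,3,4,6,7,8,9,12,14,16,17,18,21,24,25,27,28,32,34,36,37,42

Square k = 1,…,23 (k and 47−k give the same square):
1²=1, 2²=4, 3²=9, 4²=16, 5²=25, 6²=36, 7²≡2, 8²≡17, 9²≡34, 10²≡6, 11²≡27, 12²≡3, 13²≡28, 14²≡8, 15²≡37, 16²≡21, 17²≡7, 18²≡42, 19²≡32, 20²≡24, 21²≡18, 22²≡14, 23²≡12 (mod 47).
So the quadratic residues mod 47 are {1, 2, 3, 4, 6, 7, 8, 9, 12, 14, 16, 17, 18, 21, 24, 25, 27, 28, 32, 34, 36, 37, 42}.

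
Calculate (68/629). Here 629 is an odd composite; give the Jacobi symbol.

0

Pull out 2^2: since 629 ≡ 5 (mod 8), (2/629) = -1, so (2/629)^2 = +1.
Reciprocity: 17 ≡ 1 and 629 ≡ 1 (mod 4), so (17/629) = +(629/17).
Reduce top mod 17: now compute (0/17).
Top reduces to 0: gcd > 1, so the symbol is 0.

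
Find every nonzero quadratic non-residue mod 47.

5 10 11 13 15 19 20 22 23 26 29 30 31 33 35 38 39 40 41 43 44 45 46

Square k = 1,…,23 (k and 47−k give the same square):
1²=1, 2²=4, 3²=9, 4²=16, 5²=25, 6²=36, 7²≡2, 8²≡17, 9²≡34, 10²≡6, 11²≡27, 12²≡3, 13²≡28, 14²≡8, 15²≡37, 16²≡21, 17²≡7, 18²≡42, 19²≡32, 20²≡24, 21²≡18, 22²≡14, 23²≡12 (mod 47).
The residues are {1, 2, 3, 4, 6, 7, 8, 9, 12, 14, 16, 17, 18, 21, 24, 25, 27, 28, 32, 34, 36, 37, 42}; the non-residues are the remaining 23 nonzero classes.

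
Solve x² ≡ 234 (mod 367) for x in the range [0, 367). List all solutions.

Since 367 ≡ 3 (mod 4), a square root of 234 is 234^((367+1)/4) = 234^92 mod 367.
Repeated squaring: 234^2≡73, 234^4≡191, 234^8≡148, 234^16≡251, 234^32≡244, 234^64≡82 (mod 367).
234^92 = 234^(64+16+8+4) ≡ 270 (mod 367).
Check: 270² = 72900 ≡ 234 (mod 367). The two roots are 97 and 270.

97, 270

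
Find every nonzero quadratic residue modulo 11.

1, 3, 4, 5, 9

Square k = 1,…,5 (k and 11−k give the same square):
1²=1, 2²=4, 3²=9, 4²≡5, 5²≡3 (mod 11).
So the quadratic residues mod 11 are {1, 3, 4, 5, 9}.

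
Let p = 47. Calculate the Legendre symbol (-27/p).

-1

Euler's criterion: (-27/47) ≡ 20^23 (mod 47).
20^2 ≡ 24 (mod 47)
20^4 ≡ 12 (mod 47)
20^8 ≡ 3 (mod 47)
20^16 ≡ 9 (mod 47)
20^23 = 20^(16+4+2+1) ≡ 46 (mod 47).
Result is 46 ≡ −1, so (-27/47) = −1.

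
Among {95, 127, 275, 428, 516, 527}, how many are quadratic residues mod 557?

(95/557) = -1 → non-residue.
(127/557) = +1 → QR.
(275/557) = -1 → non-residue.
(428/557) = -1 → non-residue.
(516/557) = -1 → non-residue.
(527/557) = -1 → non-residue.
Total quadratic residues among the 6: 1.

1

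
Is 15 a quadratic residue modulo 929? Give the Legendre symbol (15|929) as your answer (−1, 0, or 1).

-1

Reciprocity: 15 ≡ 3 and 929 ≡ 1 (mod 4), so (15/929) = +(929/15).
Reduce top mod 15: now compute (14/15).
Pull out 2: since 15 ≡ 7 (mod 8), (2/15) = +1.
Reciprocity: 7 ≡ 3 and 15 ≡ 3 (mod 4), so (7/15) = −(15/7).
Reduce top mod 7: now compute (1/7).
Reached (1/7) = 1. Collecting the sign flips along the way, the symbol is -1.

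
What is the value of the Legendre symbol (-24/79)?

First reduce: -24 ≡ 55 (mod 79).
Reciprocity: 55 ≡ 3 and 79 ≡ 3 (mod 4), so (55/79) = −(79/55).
Reduce top mod 55: now compute (24/55).
Pull out 2^3: since 55 ≡ 7 (mod 8), (2/55) = +1, so (2/55)^3 = +1.
Reciprocity: 3 ≡ 3 and 55 ≡ 3 (mod 4), so (3/55) = −(55/3).
Reduce top mod 3: now compute (1/3).
Reached (1/3) = 1. Collecting the sign flips along the way, the symbol is +1.

1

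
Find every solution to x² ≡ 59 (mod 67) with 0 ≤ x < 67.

27, 40

Since 67 ≡ 3 (mod 4), a square root of 59 is 59^((67+1)/4) = 59^17 mod 67.
Repeated squaring: 59^2≡64, 59^4≡9, 59^8≡14, 59^16≡62 (mod 67).
59^17 = 59^(16+1) ≡ 40 (mod 67).
Check: 40² = 1600 ≡ 59 (mod 67). The two roots are 27 and 40.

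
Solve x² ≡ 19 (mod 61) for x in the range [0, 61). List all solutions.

18, 43

61 ≡ 1 (mod 4), so we find a root by search.
Trying successive values, 18² = 324 ≡ 19 (mod 61). The other root is 61 − 18 = 43.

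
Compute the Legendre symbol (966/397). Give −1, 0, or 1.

1

Euler's criterion: (966/397) ≡ 172^198 (mod 397).
172^2 ≡ 206 (mod 397)
172^4 ≡ 354 (mod 397)
172^8 ≡ 261 (mod 397)
172^16 ≡ 234 (mod 397)
172^32 ≡ 367 (mod 397)
172^64 ≡ 106 (mod 397)
172^128 ≡ 120 (mod 397)
172^198 = 172^(128+64+4+2) ≡ 1 (mod 397).
Result is 1, so (966/397) = 1.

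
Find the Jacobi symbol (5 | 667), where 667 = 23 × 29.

Reciprocity: 5 ≡ 1 and 667 ≡ 3 (mod 4), so (5/667) = +(667/5).
Reduce top mod 5: now compute (2/5).
Pull out 2: since 5 ≡ 5 (mod 8), (2/5) = -1.
Reached (1/5) = 1. Collecting the sign flips along the way, the symbol is -1.

-1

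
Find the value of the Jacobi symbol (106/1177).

Pull out 2: since 1177 ≡ 1 (mod 8), (2/1177) = +1.
Reciprocity: 53 ≡ 1 and 1177 ≡ 1 (mod 4), so (53/1177) = +(1177/53).
Reduce top mod 53: now compute (11/53).
Reciprocity: 11 ≡ 3 and 53 ≡ 1 (mod 4), so (11/53) = +(53/11).
Reduce top mod 11: now compute (9/11).
Reciprocity: 9 ≡ 1 and 11 ≡ 3 (mod 4), so (9/11) = +(11/9).
Reduce top mod 9: now compute (2/9).
Pull out 2: since 9 ≡ 1 (mod 8), (2/9) = +1.
Reached (1/9) = 1. Collecting the sign flips along the way, the symbol is +1.

1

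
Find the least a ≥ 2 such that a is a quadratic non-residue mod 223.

(2/223) = +1, so 2 is a residue.
(3/223) = −1, so 3 is the smallest positive non-residue mod 223.

3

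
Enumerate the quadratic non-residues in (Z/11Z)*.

Square k = 1,…,5 (k and 11−k give the same square):
1²=1, 2²=4, 3²=9, 4²≡5, 5²≡3 (mod 11).
The residues are {1, 3, 4, 5, 9}; the non-residues are the remaining 5 nonzero classes.

2 6 7 8 10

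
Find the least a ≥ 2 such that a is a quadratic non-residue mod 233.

3

(2/233) = +1, so 2 is a residue.
(3/233) = −1, so 3 is the smallest positive non-residue mod 233.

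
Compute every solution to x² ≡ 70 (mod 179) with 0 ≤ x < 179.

Since 179 ≡ 3 (mod 4), a square root of 70 is 70^((179+1)/4) = 70^45 mod 179.
Repeated squaring: 70^2≡67, 70^4≡14, 70^8≡17, 70^16≡110, 70^32≡107 (mod 179).
70^45 = 70^(32+8+4+1) ≡ 138 (mod 179).
Check: 138² = 19044 ≡ 70 (mod 179). The two roots are 41 and 138.

41, 138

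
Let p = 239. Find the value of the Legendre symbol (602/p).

1

First reduce: 602 ≡ 124 (mod 239).
Pull out 2^2: since 239 ≡ 7 (mod 8), (2/239) = +1, so (2/239)^2 = +1.
Reciprocity: 31 ≡ 3 and 239 ≡ 3 (mod 4), so (31/239) = −(239/31).
Reduce top mod 31: now compute (22/31).
Pull out 2: since 31 ≡ 7 (mod 8), (2/31) = +1.
Reciprocity: 11 ≡ 3 and 31 ≡ 3 (mod 4), so (11/31) = −(31/11).
Reduce top mod 11: now compute (9/11).
Reciprocity: 9 ≡ 1 and 11 ≡ 3 (mod 4), so (9/11) = +(11/9).
Reduce top mod 9: now compute (2/9).
Pull out 2: since 9 ≡ 1 (mod 8), (2/9) = +1.
Reached (1/9) = 1. Collecting the sign flips along the way, the symbol is +1.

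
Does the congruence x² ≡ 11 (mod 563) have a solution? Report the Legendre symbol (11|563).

Reciprocity: 11 ≡ 3 and 563 ≡ 3 (mod 4), so (11/563) = −(563/11).
Reduce top mod 11: now compute (2/11).
Pull out 2: since 11 ≡ 3 (mod 8), (2/11) = -1.
Reached (1/11) = 1. Collecting the sign flips along the way, the symbol is +1.

1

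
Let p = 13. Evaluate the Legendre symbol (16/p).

1

First reduce: 16 ≡ 3 (mod 13).
Reciprocity: 3 ≡ 3 and 13 ≡ 1 (mod 4), so (3/13) = +(13/3).
Reduce top mod 3: now compute (1/3).
Reached (1/3) = 1. Collecting the sign flips along the way, the symbol is +1.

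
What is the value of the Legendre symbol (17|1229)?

Reciprocity: 17 ≡ 1 and 1229 ≡ 1 (mod 4), so (17/1229) = +(1229/17).
Reduce top mod 17: now compute (5/17).
Reciprocity: 5 ≡ 1 and 17 ≡ 1 (mod 4), so (5/17) = +(17/5).
Reduce top mod 5: now compute (2/5).
Pull out 2: since 5 ≡ 5 (mod 8), (2/5) = -1.
Reached (1/5) = 1. Collecting the sign flips along the way, the symbol is -1.

-1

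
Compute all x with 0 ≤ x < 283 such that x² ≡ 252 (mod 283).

Since 283 ≡ 3 (mod 4), a square root of 252 is 252^((283+1)/4) = 252^71 mod 283.
Repeated squaring: 252^2≡112, 252^4≡92, 252^8≡257, 252^16≡110, 252^32≡214, 252^64≡233 (mod 283).
252^71 = 252^(64+4+2+1) ≡ 95 (mod 283).
Check: 95² = 9025 ≡ 252 (mod 283). The two roots are 95 and 188.

95, 188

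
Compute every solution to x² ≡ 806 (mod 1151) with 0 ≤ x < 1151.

81, 1070

Since 1151 ≡ 3 (mod 4), a square root of 806 is 806^((1151+1)/4) = 806^288 mod 1151.
Repeated squaring: 806^2≡472, 806^4≡641, 806^8≡1125, 806^16≡676, 806^32≡29, 806^64≡841, 806^128≡567, 806^256≡360 (mod 1151).
806^288 = 806^(256+32) ≡ 81 (mod 1151).
Check: 81² = 6561 ≡ 806 (mod 1151). The two roots are 81 and 1070.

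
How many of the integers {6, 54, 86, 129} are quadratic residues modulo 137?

1

(6/137) = -1 → non-residue.
(54/137) = -1 → non-residue.
(86/137) = -1 → non-residue.
(129/137) = +1 → QR.
Total quadratic residues among the 4: 1.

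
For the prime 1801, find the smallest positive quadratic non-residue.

(2/1801) = +1, so 2 is a residue.
(3/1801) = +1, so 3 is a residue.
(4/1801) = +1, so 4 is a residue.
(5/1801) = +1, so 5 is a residue.
(6/1801) = +1, so 6 is a residue.
(7/1801) = +1, so 7 is a residue.
(8/1801) = +1, so 8 is a residue.
(9/1801) = +1, so 9 is a residue.
(10/1801) = +1, so 10 is a residue.
(11/1801) = −1, so 11 is the smallest positive non-residue mod 1801.

11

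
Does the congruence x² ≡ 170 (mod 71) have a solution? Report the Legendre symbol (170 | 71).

Euler's criterion: (170/71) ≡ 28^35 (mod 71).
28^2 ≡ 3 (mod 71)
28^4 ≡ 9 (mod 71)
28^8 ≡ 10 (mod 71)
28^16 ≡ 29 (mod 71)
28^32 ≡ 60 (mod 71)
28^35 = 28^(32+2+1) ≡ 70 (mod 71).
Result is 70 ≡ −1, so (170/71) = −1.

-1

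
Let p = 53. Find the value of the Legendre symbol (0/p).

Top reduces to 0: gcd > 1, so the symbol is 0.

0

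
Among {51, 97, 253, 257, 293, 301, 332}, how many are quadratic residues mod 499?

(51/499) = +1 → QR.
(97/499) = -1 → non-residue.
(253/499) = +1 → QR.
(257/499) = +1 → QR.
(293/499) = +1 → QR.
(301/499) = -1 → non-residue.
(332/499) = -1 → non-residue.
Total quadratic residues among the 7: 4.

4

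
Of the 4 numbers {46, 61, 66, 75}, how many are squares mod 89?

(46/89) = -1 → non-residue.
(61/89) = -1 → non-residue.
(66/89) = -1 → non-residue.
(75/89) = -1 → non-residue.
Total quadratic residues among the 4: 0.

0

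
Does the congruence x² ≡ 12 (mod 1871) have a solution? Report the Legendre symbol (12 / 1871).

1

Pull out 2^2: since 1871 ≡ 7 (mod 8), (2/1871) = +1, so (2/1871)^2 = +1.
Reciprocity: 3 ≡ 3 and 1871 ≡ 3 (mod 4), so (3/1871) = −(1871/3).
Reduce top mod 3: now compute (2/3).
Pull out 2: since 3 ≡ 3 (mod 8), (2/3) = -1.
Reached (1/3) = 1. Collecting the sign flips along the way, the symbol is +1.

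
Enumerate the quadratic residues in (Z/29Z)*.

1,4,5,6,7,9,13,16,20,22,23,24,25,28

Square k = 1,…,14 (k and 29−k give the same square):
1²=1, 2²=4, 3²=9, 4²=16, 5²=25, 6²≡7, 7²≡20, 8²≡6, 9²≡23, 10²≡13, 11²≡5, 12²≡28, 13²≡24, 14²≡22 (mod 29).
So the quadratic residues mod 29 are {1, 4, 5, 6, 7, 9, 13, 16, 20, 22, 23, 24, 25, 28}.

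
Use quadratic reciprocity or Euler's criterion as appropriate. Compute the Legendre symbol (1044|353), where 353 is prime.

1

Euler's criterion: (1044/353) ≡ 338^176 (mod 353).
338^2 ≡ 225 (mod 353)
338^4 ≡ 146 (mod 353)
338^8 ≡ 136 (mod 353)
338^16 ≡ 140 (mod 353)
338^32 ≡ 185 (mod 353)
338^64 ≡ 337 (mod 353)
338^128 ≡ 256 (mod 353)
338^176 = 338^(128+32+16) ≡ 1 (mod 353).
Result is 1, so (1044/353) = 1.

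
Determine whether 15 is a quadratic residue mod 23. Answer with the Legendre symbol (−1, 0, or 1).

-1

Euler's criterion: (15/23) ≡ 15^11 (mod 23).
15^2 ≡ 18 (mod 23)
15^4 ≡ 2 (mod 23)
15^8 ≡ 4 (mod 23)
15^11 = 15^(8+2+1) ≡ 22 (mod 23).
Result is 22 ≡ −1, so (15/23) = −1.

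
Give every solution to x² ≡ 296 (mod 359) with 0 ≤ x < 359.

Since 359 ≡ 3 (mod 4), a square root of 296 is 296^((359+1)/4) = 296^90 mod 359.
Repeated squaring: 296^2≡20, 296^4≡41, 296^8≡245, 296^16≡72, 296^32≡158, 296^64≡193 (mod 359).
296^90 = 296^(64+16+8+2) ≡ 306 (mod 359).
Check: 306² = 93636 ≡ 296 (mod 359). The two roots are 53 and 306.

53, 306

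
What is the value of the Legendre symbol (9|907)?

1

Reciprocity: 9 ≡ 1 and 907 ≡ 3 (mod 4), so (9/907) = +(907/9).
Reduce top mod 9: now compute (7/9).
Reciprocity: 7 ≡ 3 and 9 ≡ 1 (mod 4), so (7/9) = +(9/7).
Reduce top mod 7: now compute (2/7).
Pull out 2: since 7 ≡ 7 (mod 8), (2/7) = +1.
Reached (1/7) = 1. Collecting the sign flips along the way, the symbol is +1.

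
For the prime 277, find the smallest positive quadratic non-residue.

(2/277) = −1, so 2 is the smallest positive non-residue mod 277.

2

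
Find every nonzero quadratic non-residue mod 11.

Square k = 1,…,5 (k and 11−k give the same square):
1²=1, 2²=4, 3²=9, 4²≡5, 5²≡3 (mod 11).
The residues are {1, 3, 4, 5, 9}; the non-residues are the remaining 5 nonzero classes.

2,6,7,8,10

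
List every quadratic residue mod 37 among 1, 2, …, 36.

1,3,4,7,9,10,11,12,16,21,25,26,27,28,30,33,34,36

Square k = 1,…,18 (k and 37−k give the same square):
1²=1, 2²=4, 3²=9, 4²=16, 5²=25, 6²=36, 7²≡12, 8²≡27, 9²≡7, 10²≡26, 11²≡10, 12²≡33, 13²≡21, 14²≡11, 15²≡3, 16²≡34, 17²≡30, 18²≡28 (mod 37).
So the quadratic residues mod 37 are {1, 3, 4, 7, 9, 10, 11, 12, 16, 21, 25, 26, 27, 28, 30, 33, 34, 36}.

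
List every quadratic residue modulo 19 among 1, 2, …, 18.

Square k = 1,…,9 (k and 19−k give the same square):
1²=1, 2²=4, 3²=9, 4²=16, 5²≡6, 6²≡17, 7²≡11, 8²≡7, 9²≡5 (mod 19).
So the quadratic residues mod 19 are {1, 4, 5, 6, 7, 9, 11, 16, 17}.

1, 4, 5, 6, 7, 9, 11, 16, 17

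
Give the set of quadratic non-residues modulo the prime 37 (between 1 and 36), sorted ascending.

2, 5, 6, 8, 13, 14, 15, 17, 18, 19, 20, 22, 23, 24, 29, 31, 32, 35

Square k = 1,…,18 (k and 37−k give the same square):
1²=1, 2²=4, 3²=9, 4²=16, 5²=25, 6²=36, 7²≡12, 8²≡27, 9²≡7, 10²≡26, 11²≡10, 12²≡33, 13²≡21, 14²≡11, 15²≡3, 16²≡34, 17²≡30, 18²≡28 (mod 37).
The residues are {1, 3, 4, 7, 9, 10, 11, 12, 16, 21, 25, 26, 27, 28, 30, 33, 34, 36}; the non-residues are the remaining 18 nonzero classes.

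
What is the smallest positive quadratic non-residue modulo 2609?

3

(2/2609) = +1, so 2 is a residue.
(3/2609) = −1, so 3 is the smallest positive non-residue mod 2609.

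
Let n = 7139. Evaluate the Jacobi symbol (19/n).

Reciprocity: 19 ≡ 3 and 7139 ≡ 3 (mod 4), so (19/7139) = −(7139/19).
Reduce top mod 19: now compute (14/19).
Pull out 2: since 19 ≡ 3 (mod 8), (2/19) = -1.
Reciprocity: 7 ≡ 3 and 19 ≡ 3 (mod 4), so (7/19) = −(19/7).
Reduce top mod 7: now compute (5/7).
Reciprocity: 5 ≡ 1 and 7 ≡ 3 (mod 4), so (5/7) = +(7/5).
Reduce top mod 5: now compute (2/5).
Pull out 2: since 5 ≡ 5 (mod 8), (2/5) = -1.
Reached (1/5) = 1. Collecting the sign flips along the way, the symbol is +1.

1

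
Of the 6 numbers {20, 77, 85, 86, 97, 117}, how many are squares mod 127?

(20/127) = -1 → non-residue.
(77/127) = -1 → non-residue.
(85/127) = -1 → non-residue.
(86/127) = -1 → non-residue.
(97/127) = -1 → non-residue.
(117/127) = +1 → QR.
Total quadratic residues among the 6: 1.

1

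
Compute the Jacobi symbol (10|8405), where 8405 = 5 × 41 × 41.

0

Pull out 2: since 8405 ≡ 5 (mod 8), (2/8405) = -1.
Reciprocity: 5 ≡ 1 and 8405 ≡ 1 (mod 4), so (5/8405) = +(8405/5).
Reduce top mod 5: now compute (0/5).
Top reduces to 0: gcd > 1, so the symbol is 0.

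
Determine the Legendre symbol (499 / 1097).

-1

Reciprocity: 499 ≡ 3 and 1097 ≡ 1 (mod 4), so (499/1097) = +(1097/499).
Reduce top mod 499: now compute (99/499).
Reciprocity: 99 ≡ 3 and 499 ≡ 3 (mod 4), so (99/499) = −(499/99).
Reduce top mod 99: now compute (4/99).
Pull out 2^2: since 99 ≡ 3 (mod 8), (2/99) = -1, so (2/99)^2 = +1.
Reached (1/99) = 1. Collecting the sign flips along the way, the symbol is -1.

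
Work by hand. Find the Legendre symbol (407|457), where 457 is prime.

1

Reciprocity: 407 ≡ 3 and 457 ≡ 1 (mod 4), so (407/457) = +(457/407).
Reduce top mod 407: now compute (50/407).
Pull out 2: since 407 ≡ 7 (mod 8), (2/407) = +1.
Reciprocity: 25 ≡ 1 and 407 ≡ 3 (mod 4), so (25/407) = +(407/25).
Reduce top mod 25: now compute (7/25).
Reciprocity: 7 ≡ 3 and 25 ≡ 1 (mod 4), so (7/25) = +(25/7).
Reduce top mod 7: now compute (4/7).
Pull out 2^2: since 7 ≡ 7 (mod 8), (2/7) = +1, so (2/7)^2 = +1.
Reached (1/7) = 1. Collecting the sign flips along the way, the symbol is +1.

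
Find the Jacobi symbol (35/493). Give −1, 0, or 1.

Reciprocity: 35 ≡ 3 and 493 ≡ 1 (mod 4), so (35/493) = +(493/35).
Reduce top mod 35: now compute (3/35).
Reciprocity: 3 ≡ 3 and 35 ≡ 3 (mod 4), so (3/35) = −(35/3).
Reduce top mod 3: now compute (2/3).
Pull out 2: since 3 ≡ 3 (mod 8), (2/3) = -1.
Reached (1/3) = 1. Collecting the sign flips along the way, the symbol is +1.

1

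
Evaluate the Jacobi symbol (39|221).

0

Reciprocity: 39 ≡ 3 and 221 ≡ 1 (mod 4), so (39/221) = +(221/39).
Reduce top mod 39: now compute (26/39).
Pull out 2: since 39 ≡ 7 (mod 8), (2/39) = +1.
Reciprocity: 13 ≡ 1 and 39 ≡ 3 (mod 4), so (13/39) = +(39/13).
Reduce top mod 13: now compute (0/13).
Top reduces to 0: gcd > 1, so the symbol is 0.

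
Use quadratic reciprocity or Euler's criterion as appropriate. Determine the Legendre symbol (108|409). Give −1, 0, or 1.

1

Pull out 2^2: since 409 ≡ 1 (mod 8), (2/409) = +1, so (2/409)^2 = +1.
Reciprocity: 27 ≡ 3 and 409 ≡ 1 (mod 4), so (27/409) = +(409/27).
Reduce top mod 27: now compute (4/27).
Pull out 2^2: since 27 ≡ 3 (mod 8), (2/27) = -1, so (2/27)^2 = +1.
Reached (1/27) = 1. Collecting the sign flips along the way, the symbol is +1.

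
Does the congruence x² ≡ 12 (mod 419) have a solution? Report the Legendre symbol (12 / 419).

1

Pull out 2^2: since 419 ≡ 3 (mod 8), (2/419) = -1, so (2/419)^2 = +1.
Reciprocity: 3 ≡ 3 and 419 ≡ 3 (mod 4), so (3/419) = −(419/3).
Reduce top mod 3: now compute (2/3).
Pull out 2: since 3 ≡ 3 (mod 8), (2/3) = -1.
Reached (1/3) = 1. Collecting the sign flips along the way, the symbol is +1.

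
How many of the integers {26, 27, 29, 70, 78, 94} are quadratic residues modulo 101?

(26/101) = -1 → non-residue.
(27/101) = -1 → non-residue.
(29/101) = -1 → non-residue.
(70/101) = +1 → QR.
(78/101) = +1 → QR.
(94/101) = -1 → non-residue.
Total quadratic residues among the 6: 2.

2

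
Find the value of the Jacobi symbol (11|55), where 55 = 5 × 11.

0

Reciprocity: 11 ≡ 3 and 55 ≡ 3 (mod 4), so (11/55) = −(55/11).
Reduce top mod 11: now compute (0/11).
Top reduces to 0: gcd > 1, so the symbol is 0.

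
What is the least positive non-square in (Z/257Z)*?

3

(2/257) = +1, so 2 is a residue.
(3/257) = −1, so 3 is the smallest positive non-residue mod 257.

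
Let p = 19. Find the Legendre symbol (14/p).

-1

Pull out 2: since 19 ≡ 3 (mod 8), (2/19) = -1.
Reciprocity: 7 ≡ 3 and 19 ≡ 3 (mod 4), so (7/19) = −(19/7).
Reduce top mod 7: now compute (5/7).
Reciprocity: 5 ≡ 1 and 7 ≡ 3 (mod 4), so (5/7) = +(7/5).
Reduce top mod 5: now compute (2/5).
Pull out 2: since 5 ≡ 5 (mod 8), (2/5) = -1.
Reached (1/5) = 1. Collecting the sign flips along the way, the symbol is -1.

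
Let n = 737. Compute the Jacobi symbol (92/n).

1

Pull out 2^2: since 737 ≡ 1 (mod 8), (2/737) = +1, so (2/737)^2 = +1.
Reciprocity: 23 ≡ 3 and 737 ≡ 1 (mod 4), so (23/737) = +(737/23).
Reduce top mod 23: now compute (1/23).
Reached (1/23) = 1. Collecting the sign flips along the way, the symbol is +1.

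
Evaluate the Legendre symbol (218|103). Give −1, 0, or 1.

Euler's criterion: (218/103) ≡ 12^51 (mod 103).
12^2 ≡ 41 (mod 103)
12^4 ≡ 33 (mod 103)
12^8 ≡ 59 (mod 103)
12^16 ≡ 82 (mod 103)
12^32 ≡ 29 (mod 103)
12^51 = 12^(32+16+2+1) ≡ 102 (mod 103).
Result is 102 ≡ −1, so (218/103) = −1.

-1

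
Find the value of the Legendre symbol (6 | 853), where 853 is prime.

Pull out 2: since 853 ≡ 5 (mod 8), (2/853) = -1.
Reciprocity: 3 ≡ 3 and 853 ≡ 1 (mod 4), so (3/853) = +(853/3).
Reduce top mod 3: now compute (1/3).
Reached (1/3) = 1. Collecting the sign flips along the way, the symbol is -1.

-1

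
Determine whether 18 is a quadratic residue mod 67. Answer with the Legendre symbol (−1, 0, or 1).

-1

Euler's criterion: (18/67) ≡ 18^33 (mod 67).
18^2 ≡ 56 (mod 67)
18^4 ≡ 54 (mod 67)
18^8 ≡ 35 (mod 67)
18^16 ≡ 19 (mod 67)
18^32 ≡ 26 (mod 67)
18^33 = 18^(32+1) ≡ 66 (mod 67).
Result is 66 ≡ −1, so (18/67) = −1.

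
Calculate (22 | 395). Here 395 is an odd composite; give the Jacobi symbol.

Pull out 2: since 395 ≡ 3 (mod 8), (2/395) = -1.
Reciprocity: 11 ≡ 3 and 395 ≡ 3 (mod 4), so (11/395) = −(395/11).
Reduce top mod 11: now compute (10/11).
Pull out 2: since 11 ≡ 3 (mod 8), (2/11) = -1.
Reciprocity: 5 ≡ 1 and 11 ≡ 3 (mod 4), so (5/11) = +(11/5).
Reduce top mod 5: now compute (1/5).
Reached (1/5) = 1. Collecting the sign flips along the way, the symbol is -1.

-1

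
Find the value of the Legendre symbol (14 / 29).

-1

Pull out 2: since 29 ≡ 5 (mod 8), (2/29) = -1.
Reciprocity: 7 ≡ 3 and 29 ≡ 1 (mod 4), so (7/29) = +(29/7).
Reduce top mod 7: now compute (1/7).
Reached (1/7) = 1. Collecting the sign flips along the way, the symbol is -1.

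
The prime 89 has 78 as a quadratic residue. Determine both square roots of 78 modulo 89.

89 ≡ 1 (mod 4), so we find a root by search.
Trying successive values, 16² = 256 ≡ 78 (mod 89). The other root is 89 − 16 = 73.

16, 73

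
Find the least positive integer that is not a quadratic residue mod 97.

(2/97) = +1, so 2 is a residue.
(3/97) = +1, so 3 is a residue.
(4/97) = +1, so 4 is a residue.
(5/97) = −1, so 5 is the smallest positive non-residue mod 97.

5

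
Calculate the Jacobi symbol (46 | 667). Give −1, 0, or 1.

Pull out 2: since 667 ≡ 3 (mod 8), (2/667) = -1.
Reciprocity: 23 ≡ 3 and 667 ≡ 3 (mod 4), so (23/667) = −(667/23).
Reduce top mod 23: now compute (0/23).
Top reduces to 0: gcd > 1, so the symbol is 0.

0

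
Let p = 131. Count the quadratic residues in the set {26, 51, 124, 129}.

1

(26/131) = -1 → non-residue.
(51/131) = -1 → non-residue.
(124/131) = -1 → non-residue.
(129/131) = +1 → QR.
Total quadratic residues among the 4: 1.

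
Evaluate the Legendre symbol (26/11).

1

First reduce: 26 ≡ 4 (mod 11).
Pull out 2^2: since 11 ≡ 3 (mod 8), (2/11) = -1, so (2/11)^2 = +1.
Reached (1/11) = 1. Collecting the sign flips along the way, the symbol is +1.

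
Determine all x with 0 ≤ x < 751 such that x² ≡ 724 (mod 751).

316, 435

Since 751 ≡ 3 (mod 4), a square root of 724 is 724^((751+1)/4) = 724^188 mod 751.
Repeated squaring: 724^2≡729, 724^4≡484, 724^8≡695, 724^16≡132, 724^32≡151, 724^64≡271, 724^128≡594 (mod 751).
724^188 = 724^(128+32+16+8+4) ≡ 435 (mod 751).
Check: 435² = 189225 ≡ 724 (mod 751). The two roots are 316 and 435.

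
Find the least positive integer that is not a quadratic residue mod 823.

3

(2/823) = +1, so 2 is a residue.
(3/823) = −1, so 3 is the smallest positive non-residue mod 823.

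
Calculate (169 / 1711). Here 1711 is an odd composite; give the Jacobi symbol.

Reciprocity: 169 ≡ 1 and 1711 ≡ 3 (mod 4), so (169/1711) = +(1711/169).
Reduce top mod 169: now compute (21/169).
Reciprocity: 21 ≡ 1 and 169 ≡ 1 (mod 4), so (21/169) = +(169/21).
Reduce top mod 21: now compute (1/21).
Reached (1/21) = 1. Collecting the sign flips along the way, the symbol is +1.

1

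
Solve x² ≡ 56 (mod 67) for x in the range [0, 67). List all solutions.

Since 67 ≡ 3 (mod 4), a square root of 56 is 56^((67+1)/4) = 56^17 mod 67.
Repeated squaring: 56^2≡54, 56^4≡35, 56^8≡19, 56^16≡26 (mod 67).
56^17 = 56^(16+1) ≡ 49 (mod 67).
Check: 49² = 2401 ≡ 56 (mod 67). The two roots are 18 and 49.

18, 49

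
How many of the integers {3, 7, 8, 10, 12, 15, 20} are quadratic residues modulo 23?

3

(3/23) = +1 → QR.
(7/23) = -1 → non-residue.
(8/23) = +1 → QR.
(10/23) = -1 → non-residue.
(12/23) = +1 → QR.
(15/23) = -1 → non-residue.
(20/23) = -1 → non-residue.
Total quadratic residues among the 7: 3.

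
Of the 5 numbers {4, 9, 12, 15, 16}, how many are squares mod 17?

4

(4/17) = +1 → QR.
(9/17) = +1 → QR.
(12/17) = -1 → non-residue.
(15/17) = +1 → QR.
(16/17) = +1 → QR.
Total quadratic residues among the 5: 4.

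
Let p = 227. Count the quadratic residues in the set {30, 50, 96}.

1

(30/227) = +1 → QR.
(50/227) = -1 → non-residue.
(96/227) = -1 → non-residue.
Total quadratic residues among the 3: 1.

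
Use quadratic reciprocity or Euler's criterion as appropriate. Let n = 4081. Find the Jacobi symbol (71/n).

Reciprocity: 71 ≡ 3 and 4081 ≡ 1 (mod 4), so (71/4081) = +(4081/71).
Reduce top mod 71: now compute (34/71).
Pull out 2: since 71 ≡ 7 (mod 8), (2/71) = +1.
Reciprocity: 17 ≡ 1 and 71 ≡ 3 (mod 4), so (17/71) = +(71/17).
Reduce top mod 17: now compute (3/17).
Reciprocity: 3 ≡ 3 and 17 ≡ 1 (mod 4), so (3/17) = +(17/3).
Reduce top mod 3: now compute (2/3).
Pull out 2: since 3 ≡ 3 (mod 8), (2/3) = -1.
Reached (1/3) = 1. Collecting the sign flips along the way, the symbol is -1.

-1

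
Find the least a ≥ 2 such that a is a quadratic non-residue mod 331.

(2/331) = −1, so 2 is the smallest positive non-residue mod 331.

2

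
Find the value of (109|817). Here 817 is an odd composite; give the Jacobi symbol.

Reciprocity: 109 ≡ 1 and 817 ≡ 1 (mod 4), so (109/817) = +(817/109).
Reduce top mod 109: now compute (54/109).
Pull out 2: since 109 ≡ 5 (mod 8), (2/109) = -1.
Reciprocity: 27 ≡ 3 and 109 ≡ 1 (mod 4), so (27/109) = +(109/27).
Reduce top mod 27: now compute (1/27).
Reached (1/27) = 1. Collecting the sign flips along the way, the symbol is -1.

-1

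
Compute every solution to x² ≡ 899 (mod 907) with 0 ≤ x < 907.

346, 561

Since 907 ≡ 3 (mod 4), a square root of 899 is 899^((907+1)/4) = 899^227 mod 907.
Repeated squaring: 899^2≡64, 899^4≡468, 899^8≡437, 899^16≡499, 899^32≡483, 899^64≡190, 899^128≡727 (mod 907).
899^227 = 899^(128+64+32+2+1) ≡ 346 (mod 907).
Check: 346² = 119716 ≡ 899 (mod 907). The two roots are 346 and 561.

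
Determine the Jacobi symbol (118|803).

Pull out 2: since 803 ≡ 3 (mod 8), (2/803) = -1.
Reciprocity: 59 ≡ 3 and 803 ≡ 3 (mod 4), so (59/803) = −(803/59).
Reduce top mod 59: now compute (36/59).
Pull out 2^2: since 59 ≡ 3 (mod 8), (2/59) = -1, so (2/59)^2 = +1.
Reciprocity: 9 ≡ 1 and 59 ≡ 3 (mod 4), so (9/59) = +(59/9).
Reduce top mod 9: now compute (5/9).
Reciprocity: 5 ≡ 1 and 9 ≡ 1 (mod 4), so (5/9) = +(9/5).
Reduce top mod 5: now compute (4/5).
Pull out 2^2: since 5 ≡ 5 (mod 8), (2/5) = -1, so (2/5)^2 = +1.
Reached (1/5) = 1. Collecting the sign flips along the way, the symbol is +1.

1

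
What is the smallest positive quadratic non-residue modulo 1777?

5

(2/1777) = +1, so 2 is a residue.
(3/1777) = +1, so 3 is a residue.
(4/1777) = +1, so 4 is a residue.
(5/1777) = −1, so 5 is the smallest positive non-residue mod 1777.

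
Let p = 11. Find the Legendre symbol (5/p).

1

Reciprocity: 5 ≡ 1 and 11 ≡ 3 (mod 4), so (5/11) = +(11/5).
Reduce top mod 5: now compute (1/5).
Reached (1/5) = 1. Collecting the sign flips along the way, the symbol is +1.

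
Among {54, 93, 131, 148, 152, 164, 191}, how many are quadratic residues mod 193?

(54/193) = +1 → QR.
(93/193) = +1 → QR.
(131/193) = +1 → QR.
(148/193) = -1 → non-residue.
(152/193) = -1 → non-residue.
(164/193) = -1 → non-residue.
(191/193) = +1 → QR.
Total quadratic residues among the 7: 4.

4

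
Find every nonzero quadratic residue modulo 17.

Square k = 1,…,8 (k and 17−k give the same square):
1²=1, 2²=4, 3²=9, 4²=16, 5²≡8, 6²≡2, 7²≡15, 8²≡13 (mod 17).
So the quadratic residues mod 17 are {1, 2, 4, 8, 9, 13, 15, 16}.

1 2 4 8 9 13 15 16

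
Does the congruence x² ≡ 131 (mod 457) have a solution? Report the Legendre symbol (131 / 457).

1

Reciprocity: 131 ≡ 3 and 457 ≡ 1 (mod 4), so (131/457) = +(457/131).
Reduce top mod 131: now compute (64/131).
Pull out 2^6: since 131 ≡ 3 (mod 8), (2/131) = -1, so (2/131)^6 = +1.
Reached (1/131) = 1. Collecting the sign flips along the way, the symbol is +1.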